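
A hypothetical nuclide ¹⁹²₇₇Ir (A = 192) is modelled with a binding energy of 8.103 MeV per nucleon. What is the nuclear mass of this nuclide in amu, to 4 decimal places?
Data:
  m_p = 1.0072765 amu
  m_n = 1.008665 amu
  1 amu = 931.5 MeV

191.8866 amu

Total binding energy = 192 × 8.103 = 1555.776 MeV
Mass defect = 1555.776 MeV / (931.5 MeV/amu) = 1.670184 amu
Constituent mass = 77(1.0072765) + 115(1.008665) = 193.5567655 amu
Nuclear mass = 193.5567655 − 1.670184 = 191.8865815 amu ≈ 191.8866 amu (to 4 decimal places)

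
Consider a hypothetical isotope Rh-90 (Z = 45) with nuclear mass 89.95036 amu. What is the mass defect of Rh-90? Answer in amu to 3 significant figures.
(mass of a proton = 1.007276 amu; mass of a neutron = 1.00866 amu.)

Σm = 45·m_p + 45·m_n = 45.327420 + 45.38970 = 90.717120 amu
Δm = 90.717120 − 89.95036 = 0.766760 amu

0.767 amu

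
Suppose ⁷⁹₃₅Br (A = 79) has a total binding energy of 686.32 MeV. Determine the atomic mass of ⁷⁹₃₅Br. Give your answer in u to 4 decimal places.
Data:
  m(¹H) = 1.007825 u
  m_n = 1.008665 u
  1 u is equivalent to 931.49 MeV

Mass defect = 686.32 MeV / (931.49 MeV/u) = 0.736798 u
Constituent mass = 35(1.007825) + 44(1.008665) = 79.655135 u
Atomic mass = 79.655135 − 0.736798 = 78.918337 u ≈ 78.9183 u (to 4 decimal places)

78.9183 u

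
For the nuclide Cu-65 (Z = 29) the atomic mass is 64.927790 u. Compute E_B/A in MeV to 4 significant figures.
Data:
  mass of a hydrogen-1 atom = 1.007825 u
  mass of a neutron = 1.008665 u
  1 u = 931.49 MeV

8.757 MeV/nucleon

With 29 protons and 36 neutrons (A = 65):
Mass of separated nucleons = 29(1.007825) + 36(1.008665) = 29.226925 + 36.311940 = 65.538865 u
The mass defect is 65.538865 − 64.927790 = 0.611075 u.
Binding energy = Δm·c² = 0.611075 × 931.49 MeV/u = 569.210 MeV
BE/A = 569.210 MeV / 65 = 8.757 MeV/nucleon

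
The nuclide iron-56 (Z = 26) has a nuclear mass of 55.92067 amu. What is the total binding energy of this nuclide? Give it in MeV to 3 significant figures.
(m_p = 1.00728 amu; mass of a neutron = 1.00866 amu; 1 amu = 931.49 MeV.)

492 MeV

Mass of separated nucleons = 26(1.00728) + 30(1.00866) = 26.18928 + 30.25980 = 56.44908 amu
Δm = 56.44908 − 55.92067 = 0.52841 amu
Converting to energy: 0.52841 amu × 931.49 MeV/amu = 492.209 MeV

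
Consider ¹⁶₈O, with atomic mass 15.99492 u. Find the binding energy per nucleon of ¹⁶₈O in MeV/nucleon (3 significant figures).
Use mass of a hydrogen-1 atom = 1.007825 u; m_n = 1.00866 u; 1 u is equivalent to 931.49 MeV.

7.97 MeV/nucleon

Total constituent mass: 8 × 1.007825 + 8 × 1.00866 = 16.131880 u
The mass defect is 16.131880 − 15.99492 = 0.136960 u.
E_B = 0.136960 × 931.49 = 127.577 MeV
Per nucleon: 127.577 / 16 = 7.974 MeV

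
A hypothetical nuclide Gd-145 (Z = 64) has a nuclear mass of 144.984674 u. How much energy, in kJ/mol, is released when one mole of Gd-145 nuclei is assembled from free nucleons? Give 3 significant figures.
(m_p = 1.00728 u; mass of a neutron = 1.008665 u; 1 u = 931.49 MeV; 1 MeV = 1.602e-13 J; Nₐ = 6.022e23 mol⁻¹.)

The nucleus contains 64 protons and 145 − 64 = 81 neutrons.
Σm = 64·m_p + 81·m_n = 64.46592 + 81.701865 = 146.167785 u
Δm = 146.167785 − 144.984674 = 1.183111 u
E_B = 1.183111 × 931.49 = 1102.06 MeV
Per nucleus in joules: 1102.06 MeV × 1.602e-13 J/MeV = 1.7655e-10 J
Per mole: 1.7655e-10 J × 6.022e23 mol⁻¹ = 1.0632e+14 J/mol

1.06e+11 kJ/mol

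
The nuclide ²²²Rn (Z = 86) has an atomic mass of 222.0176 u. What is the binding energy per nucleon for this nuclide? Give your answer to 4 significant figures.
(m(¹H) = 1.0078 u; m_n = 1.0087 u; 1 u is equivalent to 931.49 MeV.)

7.705 MeV/nucleon

Z = 86, so N = A − Z = 222 − 86 = 136.
Total constituent mass: 86 × 1.0078 + 136 × 1.0087 = 223.8540 u
The mass defect is 223.8540 − 222.0176 = 1.8364 u.
Converting to energy: 1.8364 u × 931.49 MeV/u = 1710.59 MeV
Dividing by A = 222 gives 7.705 MeV per nucleon.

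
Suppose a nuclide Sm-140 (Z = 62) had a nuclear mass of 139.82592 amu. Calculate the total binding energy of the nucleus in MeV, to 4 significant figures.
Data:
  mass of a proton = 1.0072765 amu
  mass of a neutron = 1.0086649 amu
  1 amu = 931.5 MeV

With 62 protons and 78 neutrons (A = 140):
Total constituent mass: 62 × 1.0072765 + 78 × 1.0086649 = 141.1270052 amu
Δm = 141.1270052 − 139.82592 = 1.3010852 amu
E_B = 1.3010852 × 931.5 = 1211.96 MeV

1212 MeV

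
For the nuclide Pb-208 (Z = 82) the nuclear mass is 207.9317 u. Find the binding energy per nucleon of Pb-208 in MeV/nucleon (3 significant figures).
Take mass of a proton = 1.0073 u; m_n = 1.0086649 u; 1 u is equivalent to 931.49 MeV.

7.88 MeV/nucleon

Σm = 82·m_p + 126·m_n = 82.5986 + 127.0917774 = 209.6903774 u
Δm = 209.6903774 − 207.9317 = 1.7586774 u
E_B = 1.7586774 × 931.49 = 1638.19 MeV
Per nucleon: 1638.19 / 208 = 7.876 MeV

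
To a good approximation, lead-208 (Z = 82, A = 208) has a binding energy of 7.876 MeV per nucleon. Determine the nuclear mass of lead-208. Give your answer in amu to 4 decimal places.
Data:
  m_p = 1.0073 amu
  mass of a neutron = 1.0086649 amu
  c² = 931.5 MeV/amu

207.9317 amu

Total binding energy = 208 × 7.876 = 1638.208 MeV
Mass defect = 1638.208 MeV / (931.5 MeV/amu) = 1.758677 amu
Constituent mass = 82(1.0073) + 126(1.0086649) = 209.6903774 amu
Nuclear mass = 209.6903774 − 1.758677 = 207.9317004 amu ≈ 207.9317 amu (to 4 decimal places)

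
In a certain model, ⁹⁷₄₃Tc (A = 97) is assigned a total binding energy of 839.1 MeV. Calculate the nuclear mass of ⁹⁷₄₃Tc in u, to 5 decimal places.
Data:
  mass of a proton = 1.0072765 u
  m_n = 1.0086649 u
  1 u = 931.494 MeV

96.87998 u

Mass defect = 839.1 MeV / (931.494 MeV/u) = 0.9008110 u
Constituent mass = 43(1.0072765) + 54(1.0086649) = 97.7807941 u
Nuclear mass = 97.7807941 − 0.9008110 = 96.8799831 u ≈ 96.87998 u (to 5 decimal places)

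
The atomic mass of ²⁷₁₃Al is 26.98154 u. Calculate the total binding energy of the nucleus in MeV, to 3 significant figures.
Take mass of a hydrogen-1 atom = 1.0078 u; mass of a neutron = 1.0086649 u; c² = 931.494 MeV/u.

225 MeV

Mass of separated nucleons = 13(1.0078) + 14(1.0086649) = 13.1014 + 14.1213086 = 27.2227086 u
Mass defect Δm = 27.2227086 − 26.98154 = 0.2411686 u
E_B = 0.2411686 × 931.494 = 224.647 MeV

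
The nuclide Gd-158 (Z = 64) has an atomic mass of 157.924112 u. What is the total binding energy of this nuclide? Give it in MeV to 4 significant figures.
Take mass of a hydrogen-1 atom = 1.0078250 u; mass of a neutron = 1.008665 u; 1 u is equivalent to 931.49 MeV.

1296 MeV

The nucleus contains 64 protons and 158 − 64 = 94 neutrons.
Total constituent mass: 64 × 1.0078250 + 94 × 1.008665 = 159.3153100 u
The mass defect is 159.3153100 − 157.924112 = 1.3911980 u.
Converting to energy: 1.3911980 u × 931.49 MeV/u = 1295.89 MeV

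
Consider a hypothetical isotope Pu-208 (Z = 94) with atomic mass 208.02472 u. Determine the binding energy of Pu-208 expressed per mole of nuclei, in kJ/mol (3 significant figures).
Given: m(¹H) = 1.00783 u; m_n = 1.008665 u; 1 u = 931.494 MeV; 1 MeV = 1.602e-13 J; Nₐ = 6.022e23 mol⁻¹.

1.53e+11 kJ/mol

Z = 94, so N = A − Z = 208 − 94 = 114.
Mass of separated nucleons = 94(1.00783) + 114(1.008665) = 94.73602 + 114.987810 = 209.723830 u
Mass defect Δm = 209.723830 − 208.02472 = 1.699110 u
Binding energy = Δm·c² = 1.699110 × 931.494 MeV/u = 1582.71 MeV
Per nucleus in joules: 1582.71 MeV × 1.602e-13 J/MeV = 2.5355e-10 J
Per mole: 2.5355e-10 J × 6.022e23 mol⁻¹ = 1.5269e+14 J/mol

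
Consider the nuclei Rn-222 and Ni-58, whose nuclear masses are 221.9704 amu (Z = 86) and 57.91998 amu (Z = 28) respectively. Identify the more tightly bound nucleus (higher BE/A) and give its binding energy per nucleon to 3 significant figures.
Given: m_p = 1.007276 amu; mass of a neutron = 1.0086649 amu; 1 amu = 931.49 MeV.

Rn-222: Σm = 86(1.007276) + 136(1.0086649) = 223.8041624 amu; Δm = 1.8337624 amu; E_B = 1708.1 MeV; E_B/A = 7.694 MeV
Ni-58: Σm = 28(1.007276) + 30(1.0086649) = 58.4636750 amu; Δm = 0.5436950 amu; E_B = 506.45 MeV; E_B/A = 8.732 MeV
Ni-58 has the higher binding energy per nucleon, so it is the more tightly bound nucleus.

Ni-58; 8.73 MeV/nucleon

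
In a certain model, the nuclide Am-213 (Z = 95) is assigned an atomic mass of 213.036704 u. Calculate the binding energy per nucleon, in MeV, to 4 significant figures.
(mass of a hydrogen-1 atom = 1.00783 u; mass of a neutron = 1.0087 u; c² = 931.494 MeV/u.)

Z = 95, so N = A − Z = 213 − 95 = 118.
Σm = 95·m(¹H) + 118·m_n = 95.74385 + 119.0266 = 214.77045 u
The mass defect is 214.77045 − 213.036704 = 1.733746 u.
Binding energy = Δm·c² = 1.733746 × 931.494 MeV/u = 1614.97 MeV
Dividing by A = 213 gives 7.582 MeV per nucleon.

7.582 MeV/nucleon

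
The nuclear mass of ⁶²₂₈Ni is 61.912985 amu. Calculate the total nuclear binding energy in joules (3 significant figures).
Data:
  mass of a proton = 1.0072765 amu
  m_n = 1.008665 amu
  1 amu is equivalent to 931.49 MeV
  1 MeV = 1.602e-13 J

8.74e-11 J

With 28 protons and 34 neutrons (A = 62):
Mass of separated nucleons = 28(1.0072765) + 34(1.008665) = 28.2037420 + 34.294610 = 62.4983520 amu
The mass defect is 62.4983520 − 61.912985 = 0.5853670 amu.
Converting to energy: 0.5853670 amu × 931.49 MeV/amu = 545.264 MeV
In joules: 545.264 MeV × 1.602e-13 J/MeV = 8.7351e-11 J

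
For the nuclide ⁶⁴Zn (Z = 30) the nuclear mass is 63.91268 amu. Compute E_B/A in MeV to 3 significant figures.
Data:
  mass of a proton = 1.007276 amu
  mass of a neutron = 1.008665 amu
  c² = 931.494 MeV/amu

8.74 MeV/nucleon

With 30 protons and 34 neutrons (A = 64):
Mass of separated nucleons = 30(1.007276) + 34(1.008665) = 30.218280 + 34.294610 = 64.512890 amu
Δm = 64.512890 − 63.91268 = 0.600210 amu
Binding energy = Δm·c² = 0.600210 × 931.494 MeV/amu = 559.092 MeV
Per nucleon: 559.092 / 64 = 8.736 MeV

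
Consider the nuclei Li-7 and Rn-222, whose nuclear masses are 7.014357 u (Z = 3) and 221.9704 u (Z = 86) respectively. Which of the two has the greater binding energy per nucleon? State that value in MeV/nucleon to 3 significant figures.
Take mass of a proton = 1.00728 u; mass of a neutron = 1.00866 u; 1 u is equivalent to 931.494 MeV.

Rn-222; 7.69 MeV/nucleon

Li-7: Σm = 3(1.00728) + 4(1.00866) = 7.05648 u; Δm = 0.042123 u; E_B = 39.237 MeV; E_B/A = 5.605 MeV
Rn-222: Σm = 86(1.00728) + 136(1.00866) = 223.80384 u; Δm = 1.83344 u; E_B = 1707.8 MeV; E_B/A = 7.693 MeV
Rn-222 has the higher binding energy per nucleon, so it is the more tightly bound nucleus.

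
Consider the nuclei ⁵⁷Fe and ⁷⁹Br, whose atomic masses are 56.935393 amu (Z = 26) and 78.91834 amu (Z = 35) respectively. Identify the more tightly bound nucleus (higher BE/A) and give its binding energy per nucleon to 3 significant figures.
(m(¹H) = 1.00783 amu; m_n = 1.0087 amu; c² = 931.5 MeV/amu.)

⁵⁷Fe; 8.79 MeV/nucleon

⁵⁷Fe: Σm = 26(1.00783) + 31(1.0087) = 57.47328 amu; Δm = 0.537887 amu; E_B = 501.04 MeV; E_B/A = 8.790 MeV
⁷⁹Br: Σm = 35(1.00783) + 44(1.0087) = 79.65685 amu; Δm = 0.73851 amu; E_B = 687.92 MeV; E_B/A = 8.708 MeV
⁵⁷Fe has the higher binding energy per nucleon, so it is the more tightly bound nucleus.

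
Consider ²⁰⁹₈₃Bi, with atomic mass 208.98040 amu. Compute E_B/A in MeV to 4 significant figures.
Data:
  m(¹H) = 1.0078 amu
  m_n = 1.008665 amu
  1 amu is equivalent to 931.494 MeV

7.839 MeV/nucleon

The nucleus contains 83 protons and 209 − 83 = 126 neutrons.
Mass of separated nucleons = 83(1.0078) + 126(1.008665) = 83.6474 + 127.091790 = 210.739190 amu
The mass defect is 210.739190 − 208.98040 = 1.758790 amu.
Converting to energy: 1.758790 amu × 931.494 MeV/amu = 1638.30 MeV
BE/A = 1638.30 MeV / 209 = 7.839 MeV/nucleon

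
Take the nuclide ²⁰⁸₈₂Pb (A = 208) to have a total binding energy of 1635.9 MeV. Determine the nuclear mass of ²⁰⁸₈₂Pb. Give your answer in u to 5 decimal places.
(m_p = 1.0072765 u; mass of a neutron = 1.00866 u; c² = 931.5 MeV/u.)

Mass defect = 1635.9 MeV / (931.5 MeV/u) = 1.7561997 u
Constituent mass = 82(1.0072765) + 126(1.00866) = 209.6878330 u
Nuclear mass = 209.6878330 − 1.7561997 = 207.9316333 u ≈ 207.93163 u (to 5 decimal places)

207.93163 u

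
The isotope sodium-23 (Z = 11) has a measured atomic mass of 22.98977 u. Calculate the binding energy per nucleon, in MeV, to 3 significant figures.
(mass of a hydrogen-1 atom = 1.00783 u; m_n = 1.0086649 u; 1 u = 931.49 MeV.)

The nucleus contains 11 protons and 23 − 11 = 12 neutrons.
Mass of separated nucleons = 11(1.00783) + 12(1.0086649) = 11.08613 + 12.1039788 = 23.1901088 u
Δm = 23.1901088 − 22.98977 = 0.2003388 u
Binding energy = Δm·c² = 0.2003388 × 931.49 MeV/u = 186.614 MeV
Dividing by A = 23 gives 8.114 MeV per nucleon.

8.11 MeV/nucleon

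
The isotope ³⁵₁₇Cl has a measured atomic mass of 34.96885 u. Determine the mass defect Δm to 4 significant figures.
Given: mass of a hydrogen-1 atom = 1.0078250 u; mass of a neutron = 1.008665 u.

0.3201 u

The nucleus contains 17 protons and 35 − 17 = 18 neutrons.
Mass of separated nucleons = 17(1.0078250) + 18(1.008665) = 17.1330250 + 18.155970 = 35.2889950 u
Mass defect Δm = 35.2889950 − 34.96885 = 0.3201450 u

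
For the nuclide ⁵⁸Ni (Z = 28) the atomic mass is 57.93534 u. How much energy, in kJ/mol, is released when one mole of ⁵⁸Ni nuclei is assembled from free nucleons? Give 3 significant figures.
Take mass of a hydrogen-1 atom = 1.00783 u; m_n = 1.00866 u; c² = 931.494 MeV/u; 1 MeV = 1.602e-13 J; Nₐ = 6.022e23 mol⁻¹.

4.89e+10 kJ/mol

Total constituent mass: 28 × 1.00783 + 30 × 1.00866 = 58.47904 u
Mass defect Δm = 58.47904 − 57.93534 = 0.54370 u
E_B = 0.54370 × 931.494 = 506.453 MeV
Per nucleus in joules: 506.453 MeV × 1.602e-13 J/MeV = 8.1134e-11 J
Per mole: 8.1134e-11 J × 6.022e23 mol⁻¹ = 4.8859e+13 J/mol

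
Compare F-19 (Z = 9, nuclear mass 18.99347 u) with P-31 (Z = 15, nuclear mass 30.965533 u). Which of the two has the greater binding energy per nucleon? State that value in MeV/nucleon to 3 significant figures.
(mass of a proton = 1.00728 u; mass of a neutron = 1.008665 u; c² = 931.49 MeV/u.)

P-31; 8.48 MeV/nucleon

F-19: Σm = 9(1.00728) + 10(1.008665) = 19.152170 u; Δm = 0.158700 u; E_B = 147.827 MeV; E_B/A = 7.780 MeV
P-31: Σm = 15(1.00728) + 16(1.008665) = 31.247840 u; Δm = 0.282307 u; E_B = 262.97 MeV; E_B/A = 8.483 MeV
P-31 has the higher binding energy per nucleon, so it is the more tightly bound nucleus.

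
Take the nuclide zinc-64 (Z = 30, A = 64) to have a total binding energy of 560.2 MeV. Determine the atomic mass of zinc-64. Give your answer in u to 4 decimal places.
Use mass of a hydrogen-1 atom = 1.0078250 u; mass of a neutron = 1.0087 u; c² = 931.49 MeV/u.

Mass defect = 560.2 MeV / (931.49 MeV/u) = 0.601402 u
Constituent mass = 30(1.0078250) + 34(1.0087) = 64.5305500 u
Atomic mass = 64.5305500 − 0.601402 = 63.9291480 u ≈ 63.9291 u (to 4 decimal places)

63.9291 u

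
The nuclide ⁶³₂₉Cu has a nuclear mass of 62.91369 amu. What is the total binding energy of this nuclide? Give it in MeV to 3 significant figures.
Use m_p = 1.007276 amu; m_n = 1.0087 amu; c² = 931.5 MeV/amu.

552 MeV

Z = 29, so N = A − Z = 63 − 29 = 34.
Mass of separated nucleons = 29(1.007276) + 34(1.0087) = 29.211004 + 34.2958 = 63.506804 amu
The mass defect is 63.506804 − 62.91369 = 0.593114 amu.
E_B = 0.593114 × 931.5 = 552.486 MeV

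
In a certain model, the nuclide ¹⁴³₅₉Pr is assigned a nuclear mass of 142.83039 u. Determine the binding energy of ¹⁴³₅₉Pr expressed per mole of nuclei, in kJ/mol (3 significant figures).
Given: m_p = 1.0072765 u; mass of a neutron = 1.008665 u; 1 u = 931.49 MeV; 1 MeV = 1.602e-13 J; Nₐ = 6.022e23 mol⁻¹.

1.19e+11 kJ/mol

The nucleus contains 59 protons and 143 − 59 = 84 neutrons.
Mass of separated nucleons = 59(1.0072765) + 84(1.008665) = 59.4293135 + 84.727860 = 144.1571735 u
The mass defect is 144.1571735 − 142.83039 = 1.3267835 u.
Converting to energy: 1.3267835 u × 931.49 MeV/u = 1235.89 MeV
Per nucleus in joules: 1235.89 MeV × 1.602e-13 J/MeV = 1.9799e-10 J
Per mole: 1.9799e-10 J × 6.022e23 mol⁻¹ = 1.1923e+14 J/mol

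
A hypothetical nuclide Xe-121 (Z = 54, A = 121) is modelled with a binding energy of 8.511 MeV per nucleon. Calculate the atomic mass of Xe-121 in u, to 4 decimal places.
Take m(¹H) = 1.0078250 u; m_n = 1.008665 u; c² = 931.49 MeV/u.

Total binding energy = 121 × 8.511 = 1029.831 MeV
Mass defect = 1029.831 MeV / (931.49 MeV/u) = 1.105574 u
Constituent mass = 54(1.0078250) + 67(1.008665) = 122.0031050 u
Atomic mass = 122.0031050 − 1.105574 = 120.8975310 u ≈ 120.8975 u (to 4 decimal places)

120.8975 u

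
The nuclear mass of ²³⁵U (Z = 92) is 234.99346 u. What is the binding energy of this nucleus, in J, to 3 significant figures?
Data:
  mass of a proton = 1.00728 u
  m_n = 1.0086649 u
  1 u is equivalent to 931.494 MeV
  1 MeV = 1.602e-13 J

2.86e-10 J

With 92 protons and 143 neutrons (A = 235):
Total constituent mass: 92 × 1.00728 + 143 × 1.0086649 = 236.9088407 u
The mass defect is 236.9088407 − 234.99346 = 1.9153807 u.
Binding energy = Δm·c² = 1.9153807 × 931.494 MeV/u = 1784.17 MeV
In joules: 1784.17 MeV × 1.602e-13 J/MeV = 2.8582e-10 J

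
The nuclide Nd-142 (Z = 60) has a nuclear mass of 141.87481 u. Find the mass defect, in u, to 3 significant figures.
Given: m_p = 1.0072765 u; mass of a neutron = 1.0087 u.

Mass of separated nucleons = 60(1.0072765) + 82(1.0087) = 60.4365900 + 82.7134 = 143.1499900 u
Mass defect Δm = 143.1499900 − 141.87481 = 1.2751800 u

1.28 u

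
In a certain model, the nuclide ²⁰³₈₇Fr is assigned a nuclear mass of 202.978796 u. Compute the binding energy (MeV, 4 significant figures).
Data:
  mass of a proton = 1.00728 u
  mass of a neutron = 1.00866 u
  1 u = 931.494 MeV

1545 MeV

Σm = 87·m_p + 116·m_n = 87.63336 + 117.00456 = 204.63792 u
Δm = 204.63792 − 202.978796 = 1.659124 u
Converting to energy: 1.659124 u × 931.494 MeV/u = 1545.46 MeV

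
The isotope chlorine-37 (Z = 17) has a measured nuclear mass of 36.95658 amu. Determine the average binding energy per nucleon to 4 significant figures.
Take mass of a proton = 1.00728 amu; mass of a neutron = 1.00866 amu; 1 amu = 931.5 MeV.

8.569 MeV/nucleon

Mass of separated nucleons = 17(1.00728) + 20(1.00866) = 17.12376 + 20.17320 = 37.29696 amu
Mass defect Δm = 37.29696 − 36.95658 = 0.34038 amu
Binding energy = Δm·c² = 0.34038 × 931.5 MeV/amu = 317.064 MeV
Dividing by A = 37 gives 8.569 MeV per nucleon.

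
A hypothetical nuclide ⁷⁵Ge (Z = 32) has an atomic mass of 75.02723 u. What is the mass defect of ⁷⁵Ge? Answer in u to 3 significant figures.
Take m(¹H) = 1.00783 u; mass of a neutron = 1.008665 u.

0.596 u

Mass of separated nucleons = 32(1.00783) + 43(1.008665) = 32.25056 + 43.372595 = 75.623155 u
Δm = 75.623155 − 75.02723 = 0.595925 u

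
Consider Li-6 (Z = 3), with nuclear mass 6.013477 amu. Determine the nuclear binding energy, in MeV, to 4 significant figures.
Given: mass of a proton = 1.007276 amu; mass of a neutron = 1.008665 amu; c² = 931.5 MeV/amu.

31.99 MeV

The nucleus contains 3 protons and 6 − 3 = 3 neutrons.
Mass of separated nucleons = 3(1.007276) + 3(1.008665) = 3.021828 + 3.025995 = 6.047823 amu
Mass defect Δm = 6.047823 − 6.013477 = 0.034346 amu
Binding energy = Δm·c² = 0.034346 × 931.5 MeV/amu = 31.9933 MeV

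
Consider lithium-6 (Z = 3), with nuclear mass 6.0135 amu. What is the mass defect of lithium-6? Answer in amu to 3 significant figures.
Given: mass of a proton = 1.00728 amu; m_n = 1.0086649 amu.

0.0343 amu

The nucleus contains 3 protons and 6 − 3 = 3 neutrons.
Σm = 3·m_p + 3·m_n = 3.02184 + 3.0259947 = 6.0478347 amu
Mass defect Δm = 6.0478347 − 6.0135 = 0.0343347 amu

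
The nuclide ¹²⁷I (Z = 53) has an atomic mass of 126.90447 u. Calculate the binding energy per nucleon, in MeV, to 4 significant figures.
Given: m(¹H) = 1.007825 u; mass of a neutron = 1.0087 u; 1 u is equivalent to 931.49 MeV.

With 53 protons and 74 neutrons (A = 127):
Mass of separated nucleons = 53(1.007825) + 74(1.0087) = 53.414725 + 74.6438 = 128.058525 u
Mass defect Δm = 128.058525 − 126.90447 = 1.154055 u
Binding energy = Δm·c² = 1.154055 × 931.49 MeV/u = 1074.99 MeV
Dividing by A = 127 gives 8.464 MeV per nucleon.

8.464 MeV/nucleon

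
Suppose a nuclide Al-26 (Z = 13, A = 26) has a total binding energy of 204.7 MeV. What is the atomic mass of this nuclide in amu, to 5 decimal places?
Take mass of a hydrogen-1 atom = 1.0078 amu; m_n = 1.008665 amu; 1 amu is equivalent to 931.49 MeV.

25.99429 amu

Mass defect = 204.7 MeV / (931.49 MeV/amu) = 0.2197554 amu
Constituent mass = 13(1.0078) + 13(1.008665) = 26.214045 amu
Atomic mass = 26.214045 − 0.2197554 = 25.9942896 amu ≈ 25.99429 amu (to 5 decimal places)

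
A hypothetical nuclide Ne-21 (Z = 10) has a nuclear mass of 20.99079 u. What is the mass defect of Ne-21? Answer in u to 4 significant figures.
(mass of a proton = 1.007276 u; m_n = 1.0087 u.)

0.1777 u

Mass of separated nucleons = 10(1.007276) + 11(1.0087) = 10.072760 + 11.0957 = 21.168460 u
The mass defect is 21.168460 − 20.99079 = 0.177670 u.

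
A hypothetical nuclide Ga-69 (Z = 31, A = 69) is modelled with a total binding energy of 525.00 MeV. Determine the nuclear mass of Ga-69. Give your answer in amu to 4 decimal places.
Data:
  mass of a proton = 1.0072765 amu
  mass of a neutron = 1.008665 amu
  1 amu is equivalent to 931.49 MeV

Mass defect = 525.00 MeV / (931.49 MeV/amu) = 0.563613 amu
Constituent mass = 31(1.0072765) + 38(1.008665) = 69.5548415 amu
Nuclear mass = 69.5548415 − 0.563613 = 68.9912285 amu ≈ 68.9912 amu (to 4 decimal places)

68.9912 amu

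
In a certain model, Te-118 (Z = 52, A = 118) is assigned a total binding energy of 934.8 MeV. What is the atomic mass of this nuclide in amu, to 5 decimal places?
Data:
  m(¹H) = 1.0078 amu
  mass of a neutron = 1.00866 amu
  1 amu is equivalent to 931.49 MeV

117.97361 amu

Mass defect = 934.8 MeV / (931.49 MeV/amu) = 1.0035534 amu
Constituent mass = 52(1.0078) + 66(1.00866) = 118.97716 amu
Atomic mass = 118.97716 − 1.0035534 = 117.9736066 amu ≈ 117.97361 amu (to 5 decimal places)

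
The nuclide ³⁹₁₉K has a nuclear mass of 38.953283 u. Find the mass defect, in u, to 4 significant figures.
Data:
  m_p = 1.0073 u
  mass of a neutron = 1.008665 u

Z = 19, so N = A − Z = 39 − 19 = 20.
Total constituent mass: 19 × 1.0073 + 20 × 1.008665 = 39.312000 u
Δm = 39.312000 − 38.953283 = 0.358717 u

0.3587 u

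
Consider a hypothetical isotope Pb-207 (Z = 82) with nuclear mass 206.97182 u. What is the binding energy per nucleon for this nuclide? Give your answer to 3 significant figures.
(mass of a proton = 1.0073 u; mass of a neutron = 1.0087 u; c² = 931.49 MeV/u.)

7.71 MeV/nucleon

Z = 82, so N = A − Z = 207 − 82 = 125.
Mass of separated nucleons = 82(1.0073) + 125(1.0087) = 82.5986 + 126.0875 = 208.6861 u
Δm = 208.6861 − 206.97182 = 1.71428 u
Binding energy = Δm·c² = 1.71428 × 931.49 MeV/u = 1596.83 MeV
Dividing by A = 207 gives 7.714 MeV per nucleon.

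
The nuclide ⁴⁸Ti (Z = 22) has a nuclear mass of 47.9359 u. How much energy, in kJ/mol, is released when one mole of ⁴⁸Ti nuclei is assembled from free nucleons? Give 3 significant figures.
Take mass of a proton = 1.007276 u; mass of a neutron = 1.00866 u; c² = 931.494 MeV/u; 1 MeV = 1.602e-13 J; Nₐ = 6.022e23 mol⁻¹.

4.04e+10 kJ/mol

Mass of separated nucleons = 22(1.007276) + 26(1.00866) = 22.160072 + 26.22516 = 48.385232 u
Δm = 48.385232 − 47.9359 = 0.449332 u
Converting to energy: 0.449332 u × 931.494 MeV/u = 418.550 MeV
Per nucleus in joules: 418.550 MeV × 1.602e-13 J/MeV = 6.7052e-11 J
Per mole: 6.7052e-11 J × 6.022e23 mol⁻¹ = 4.0379e+13 J/mol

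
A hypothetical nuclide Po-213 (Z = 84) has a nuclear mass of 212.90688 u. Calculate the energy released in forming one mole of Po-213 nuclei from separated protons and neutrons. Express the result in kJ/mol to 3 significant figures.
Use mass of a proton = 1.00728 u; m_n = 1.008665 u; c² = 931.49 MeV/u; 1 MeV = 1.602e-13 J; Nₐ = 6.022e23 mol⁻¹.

The nucleus contains 84 protons and 213 − 84 = 129 neutrons.
Mass of separated nucleons = 84(1.00728) + 129(1.008665) = 84.61152 + 130.117785 = 214.729305 u
Δm = 214.729305 − 212.90688 = 1.822425 u
Converting to energy: 1.822425 u × 931.49 MeV/u = 1697.57 MeV
Per nucleus in joules: 1697.57 MeV × 1.602e-13 J/MeV = 2.7195e-10 J
Per mole: 2.7195e-10 J × 6.022e23 mol⁻¹ = 1.6377e+14 J/mol

1.64e+11 kJ/mol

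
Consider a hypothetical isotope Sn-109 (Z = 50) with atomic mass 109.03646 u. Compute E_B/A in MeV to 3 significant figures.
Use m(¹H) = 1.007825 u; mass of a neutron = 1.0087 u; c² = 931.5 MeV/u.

The nucleus contains 50 protons and 109 − 50 = 59 neutrons.
Σm = 50·m(¹H) + 59·m_n = 50.391250 + 59.5133 = 109.904550 u
The mass defect is 109.904550 − 109.03646 = 0.868090 u.
Converting to energy: 0.868090 u × 931.5 MeV/u = 808.626 MeV
Per nucleon: 808.626 / 109 = 7.419 MeV

7.42 MeV/nucleon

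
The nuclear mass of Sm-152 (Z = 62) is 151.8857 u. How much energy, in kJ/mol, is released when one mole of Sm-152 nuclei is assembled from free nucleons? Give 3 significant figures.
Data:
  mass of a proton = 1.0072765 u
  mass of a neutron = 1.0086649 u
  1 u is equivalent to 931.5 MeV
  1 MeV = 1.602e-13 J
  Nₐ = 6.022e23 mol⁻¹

Total constituent mass: 62 × 1.0072765 + 90 × 1.0086649 = 153.2309840 u
Δm = 153.2309840 − 151.8857 = 1.3452840 u
E_B = 1.3452840 × 931.5 = 1253.13 MeV
Per nucleus in joules: 1253.13 MeV × 1.602e-13 J/MeV = 2.0075e-10 J
Per mole: 2.0075e-10 J × 6.022e23 mol⁻¹ = 1.2089e+14 J/mol

1.21e+11 kJ/mol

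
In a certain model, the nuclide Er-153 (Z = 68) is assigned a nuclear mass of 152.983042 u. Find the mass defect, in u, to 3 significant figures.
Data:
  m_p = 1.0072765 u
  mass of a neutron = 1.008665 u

1.25 u

With 68 protons and 85 neutrons (A = 153):
Σm = 68·m_p + 85·m_n = 68.4948020 + 85.736525 = 154.2313270 u
Mass defect Δm = 154.2313270 − 152.983042 = 1.2482850 u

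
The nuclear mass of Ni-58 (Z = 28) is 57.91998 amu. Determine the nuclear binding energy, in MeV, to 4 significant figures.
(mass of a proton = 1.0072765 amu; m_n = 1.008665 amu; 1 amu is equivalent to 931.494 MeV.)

Total constituent mass: 28 × 1.0072765 + 30 × 1.008665 = 58.4636920 amu
Mass defect Δm = 58.4636920 − 57.91998 = 0.5437120 amu
Binding energy = Δm·c² = 0.5437120 × 931.494 MeV/amu = 506.464 MeV

506.5 MeV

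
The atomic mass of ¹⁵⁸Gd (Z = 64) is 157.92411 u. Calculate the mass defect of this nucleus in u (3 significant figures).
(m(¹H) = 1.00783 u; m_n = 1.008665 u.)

The nucleus contains 64 protons and 158 − 64 = 94 neutrons.
Mass of separated nucleons = 64(1.00783) + 94(1.008665) = 64.50112 + 94.814510 = 159.315630 u
Mass defect Δm = 159.315630 − 157.92411 = 1.391520 u

1.39 u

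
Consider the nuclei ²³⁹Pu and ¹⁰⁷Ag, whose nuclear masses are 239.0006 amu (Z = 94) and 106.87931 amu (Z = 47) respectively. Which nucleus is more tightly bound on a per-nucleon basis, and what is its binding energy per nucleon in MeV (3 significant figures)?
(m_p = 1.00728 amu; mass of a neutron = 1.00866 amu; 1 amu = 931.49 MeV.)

²³⁹Pu: Σm = 94(1.00728) + 145(1.00866) = 240.94002 amu; Δm = 1.93942 amu; E_B = 1806.6 MeV; E_B/A = 7.559 MeV
¹⁰⁷Ag: Σm = 47(1.00728) + 60(1.00866) = 107.86176 amu; Δm = 0.98245 amu; E_B = 915.14 MeV; E_B/A = 8.553 MeV
¹⁰⁷Ag has the higher binding energy per nucleon, so it is the more tightly bound nucleus.

¹⁰⁷Ag; 8.55 MeV/nucleon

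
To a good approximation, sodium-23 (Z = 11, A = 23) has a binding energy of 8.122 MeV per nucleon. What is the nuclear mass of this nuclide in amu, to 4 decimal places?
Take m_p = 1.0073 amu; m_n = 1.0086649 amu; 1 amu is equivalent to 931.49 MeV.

22.9837 amu

Total binding energy = 23 × 8.122 = 186.806 MeV
Mass defect = 186.806 MeV / (931.49 MeV/amu) = 0.200545 amu
Constituent mass = 11(1.0073) + 12(1.0086649) = 23.1842788 amu
Nuclear mass = 23.1842788 − 0.200545 = 22.9837338 amu ≈ 22.9837 amu (to 4 decimal places)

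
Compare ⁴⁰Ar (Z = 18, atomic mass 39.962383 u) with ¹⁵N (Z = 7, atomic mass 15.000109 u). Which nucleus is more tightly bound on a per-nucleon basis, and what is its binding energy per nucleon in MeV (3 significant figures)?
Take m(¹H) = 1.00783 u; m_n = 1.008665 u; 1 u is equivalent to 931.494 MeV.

⁴⁰Ar: Σm = 18(1.00783) + 22(1.008665) = 40.331570 u; Δm = 0.369187 u; E_B = 343.895 MeV; E_B/A = 8.597 MeV
¹⁵N: Σm = 7(1.00783) + 8(1.008665) = 15.124130 u; Δm = 0.124021 u; E_B = 115.525 MeV; E_B/A = 7.702 MeV
⁴⁰Ar has the higher binding energy per nucleon, so it is the more tightly bound nucleus.

⁴⁰Ar; 8.60 MeV/nucleon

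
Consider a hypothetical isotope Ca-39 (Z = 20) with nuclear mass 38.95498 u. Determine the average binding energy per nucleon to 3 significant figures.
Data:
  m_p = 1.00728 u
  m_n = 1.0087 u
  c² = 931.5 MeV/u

Z = 20, so N = A − Z = 39 − 20 = 19.
Total constituent mass: 20 × 1.00728 + 19 × 1.0087 = 39.31090 u
The mass defect is 39.31090 − 38.95498 = 0.35592 u.
E_B = 0.35592 × 931.5 = 331.539 MeV
Dividing by A = 39 gives 8.501 MeV per nucleon.

8.50 MeV/nucleon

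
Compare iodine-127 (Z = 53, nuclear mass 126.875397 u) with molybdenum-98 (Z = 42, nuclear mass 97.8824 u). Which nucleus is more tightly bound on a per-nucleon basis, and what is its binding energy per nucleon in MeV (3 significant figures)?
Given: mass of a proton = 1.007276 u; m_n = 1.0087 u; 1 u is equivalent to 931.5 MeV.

molybdenum-98; 8.65 MeV/nucleon

iodine-127: Σm = 53(1.007276) + 74(1.0087) = 128.029428 u; Δm = 1.154031 u; E_B = 1074.98 MeV; E_B/A = 8.464 MeV
molybdenum-98: Σm = 42(1.007276) + 56(1.0087) = 98.792792 u; Δm = 0.910392 u; E_B = 848.03 MeV; E_B/A = 8.653 MeV
molybdenum-98 has the higher binding energy per nucleon, so it is the more tightly bound nucleus.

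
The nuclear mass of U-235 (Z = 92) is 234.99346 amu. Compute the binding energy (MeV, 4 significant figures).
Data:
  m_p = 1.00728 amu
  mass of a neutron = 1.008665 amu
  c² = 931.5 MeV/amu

1784 MeV

Total constituent mass: 92 × 1.00728 + 143 × 1.008665 = 236.908855 amu
The mass defect is 236.908855 − 234.99346 = 1.915395 amu.
Converting to energy: 1.915395 amu × 931.5 MeV/amu = 1784.19 MeV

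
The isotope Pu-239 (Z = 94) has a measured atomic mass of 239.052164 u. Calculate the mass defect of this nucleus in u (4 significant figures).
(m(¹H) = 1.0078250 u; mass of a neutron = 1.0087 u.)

Total constituent mass: 94 × 1.0078250 + 145 × 1.0087 = 240.9970500 u
The mass defect is 240.9970500 − 239.052164 = 1.9448860 u.

1.945 u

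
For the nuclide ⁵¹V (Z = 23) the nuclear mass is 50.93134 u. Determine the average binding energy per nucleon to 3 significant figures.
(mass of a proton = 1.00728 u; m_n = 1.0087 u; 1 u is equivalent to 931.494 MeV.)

8.76 MeV/nucleon

With 23 protons and 28 neutrons (A = 51):
Σm = 23·m_p + 28·m_n = 23.16744 + 28.2436 = 51.41104 u
Δm = 51.41104 − 50.93134 = 0.47970 u
Binding energy = Δm·c² = 0.47970 × 931.494 MeV/u = 446.838 MeV
BE/A = 446.838 MeV / 51 = 8.762 MeV/nucleon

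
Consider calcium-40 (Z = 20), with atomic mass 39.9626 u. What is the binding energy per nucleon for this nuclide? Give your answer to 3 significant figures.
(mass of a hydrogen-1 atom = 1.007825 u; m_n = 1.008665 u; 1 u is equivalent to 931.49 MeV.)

8.55 MeV/nucleon

Total constituent mass: 20 × 1.007825 + 20 × 1.008665 = 40.329800 u
The mass defect is 40.329800 − 39.9626 = 0.367200 u.
E_B = 0.367200 × 931.49 = 342.043 MeV
BE/A = 342.043 MeV / 40 = 8.551 MeV/nucleon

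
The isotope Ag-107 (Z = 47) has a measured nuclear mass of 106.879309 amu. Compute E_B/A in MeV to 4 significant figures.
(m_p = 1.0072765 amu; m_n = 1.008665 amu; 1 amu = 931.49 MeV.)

The nucleus contains 47 protons and 107 − 47 = 60 neutrons.
Total constituent mass: 47 × 1.0072765 + 60 × 1.008665 = 107.8618955 amu
The mass defect is 107.8618955 − 106.879309 = 0.9825865 amu.
Binding energy = Δm·c² = 0.9825865 × 931.49 MeV/amu = 915.269 MeV
BE/A = 915.269 MeV / 107 = 8.554 MeV/nucleon

8.554 MeV/nucleon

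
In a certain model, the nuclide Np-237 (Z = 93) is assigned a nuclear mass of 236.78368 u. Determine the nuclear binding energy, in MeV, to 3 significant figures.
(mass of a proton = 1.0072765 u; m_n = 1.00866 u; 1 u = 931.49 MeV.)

1990 MeV

With 93 protons and 144 neutrons (A = 237):
Mass of separated nucleons = 93(1.0072765) + 144(1.00866) = 93.6767145 + 145.24704 = 238.9237545 u
Δm = 238.9237545 − 236.78368 = 2.1400745 u
Converting to energy: 2.1400745 u × 931.49 MeV/u = 1993.46 MeV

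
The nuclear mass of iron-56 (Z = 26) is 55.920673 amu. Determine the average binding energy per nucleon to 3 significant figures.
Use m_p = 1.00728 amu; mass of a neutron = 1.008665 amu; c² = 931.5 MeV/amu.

8.79 MeV/nucleon

Mass of separated nucleons = 26(1.00728) + 30(1.008665) = 26.18928 + 30.259950 = 56.449230 amu
Δm = 56.449230 − 55.920673 = 0.528557 amu
E_B = 0.528557 × 931.5 = 492.351 MeV
Dividing by A = 56 gives 8.792 MeV per nucleon.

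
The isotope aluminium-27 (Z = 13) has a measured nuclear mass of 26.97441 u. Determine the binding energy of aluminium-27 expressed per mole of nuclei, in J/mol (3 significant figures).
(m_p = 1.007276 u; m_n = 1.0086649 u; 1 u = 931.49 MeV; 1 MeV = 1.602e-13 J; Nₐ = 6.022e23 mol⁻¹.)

2.17e+13 J/mol

Z = 13, so N = A − Z = 27 − 13 = 14.
Mass of separated nucleons = 13(1.007276) + 14(1.0086649) = 13.094588 + 14.1213086 = 27.2158966 u
The mass defect is 27.2158966 − 26.97441 = 0.2414866 u.
E_B = 0.2414866 × 931.49 = 224.942 MeV
Per nucleus in joules: 224.942 MeV × 1.602e-13 J/MeV = 3.6036e-11 J
Per mole: 3.6036e-11 J × 6.022e23 mol⁻¹ = 2.1701e+13 J/mol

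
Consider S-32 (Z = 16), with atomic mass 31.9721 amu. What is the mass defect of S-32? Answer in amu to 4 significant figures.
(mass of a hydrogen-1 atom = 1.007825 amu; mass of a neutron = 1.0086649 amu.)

Σm = 16·m(¹H) + 16·m_n = 16.125200 + 16.1386384 = 32.2638384 amu
Mass defect Δm = 32.2638384 − 31.9721 = 0.2917384 amu

0.2917 amu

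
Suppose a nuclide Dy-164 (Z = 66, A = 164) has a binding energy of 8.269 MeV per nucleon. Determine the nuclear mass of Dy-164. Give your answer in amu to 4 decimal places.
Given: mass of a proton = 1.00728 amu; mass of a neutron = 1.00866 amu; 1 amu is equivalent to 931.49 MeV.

163.8733 amu

Total binding energy = 164 × 8.269 = 1356.116 MeV
Mass defect = 1356.116 MeV / (931.49 MeV/amu) = 1.455857 amu
Constituent mass = 66(1.00728) + 98(1.00866) = 165.32916 amu
Nuclear mass = 165.32916 − 1.455857 = 163.873303 amu ≈ 163.8733 amu (to 4 decimal places)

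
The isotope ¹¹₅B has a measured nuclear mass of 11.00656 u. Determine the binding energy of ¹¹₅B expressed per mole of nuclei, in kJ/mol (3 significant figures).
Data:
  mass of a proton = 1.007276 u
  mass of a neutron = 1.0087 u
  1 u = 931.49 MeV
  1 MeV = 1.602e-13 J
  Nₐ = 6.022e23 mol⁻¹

7.37e+09 kJ/mol

The nucleus contains 5 protons and 11 − 5 = 6 neutrons.
Mass of separated nucleons = 5(1.007276) + 6(1.0087) = 5.036380 + 6.0522 = 11.088580 u
The mass defect is 11.088580 − 11.00656 = 0.082020 u.
Converting to energy: 0.082020 u × 931.49 MeV/u = 76.4008 MeV
Per nucleus in joules: 76.4008 MeV × 1.602e-13 J/MeV = 1.2239e-11 J
Per mole: 1.2239e-11 J × 6.022e23 mol⁻¹ = 7.3703e+12 J/mol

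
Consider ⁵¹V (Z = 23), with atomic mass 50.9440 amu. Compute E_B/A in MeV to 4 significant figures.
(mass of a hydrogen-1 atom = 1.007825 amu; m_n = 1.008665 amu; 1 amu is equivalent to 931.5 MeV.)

With 23 protons and 28 neutrons (A = 51):
Σm = 23·m(¹H) + 28·m_n = 23.179975 + 28.242620 = 51.422595 amu
The mass defect is 51.422595 − 50.9440 = 0.478595 amu.
Binding energy = Δm·c² = 0.478595 × 931.5 MeV/amu = 445.811 MeV
Dividing by A = 51 gives 8.741 MeV per nucleon.

8.741 MeV/nucleon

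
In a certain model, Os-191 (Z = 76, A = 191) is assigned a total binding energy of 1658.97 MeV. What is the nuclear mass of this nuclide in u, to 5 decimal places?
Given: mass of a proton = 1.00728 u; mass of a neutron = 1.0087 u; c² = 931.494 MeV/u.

190.77280 u

Mass defect = 1658.97 MeV / (931.494 MeV/u) = 1.7809777 u
Constituent mass = 76(1.00728) + 115(1.0087) = 192.55378 u
Nuclear mass = 192.55378 − 1.7809777 = 190.7728023 u ≈ 190.77280 u (to 5 decimal places)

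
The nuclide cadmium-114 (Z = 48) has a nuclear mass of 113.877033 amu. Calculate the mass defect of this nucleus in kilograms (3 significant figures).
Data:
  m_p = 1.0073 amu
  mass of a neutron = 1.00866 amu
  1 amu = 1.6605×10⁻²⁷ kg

1.74e-27 kg

Z = 48, so N = A − Z = 114 − 48 = 66.
Σm = 48·m_p + 66·m_n = 48.3504 + 66.57156 = 114.92196 amu
The mass defect is 114.92196 − 113.877033 = 1.044927 amu.
In SI units: 1.044927 amu × 1.6605×10⁻²⁷ kg/amu = 1.7351e-27 kg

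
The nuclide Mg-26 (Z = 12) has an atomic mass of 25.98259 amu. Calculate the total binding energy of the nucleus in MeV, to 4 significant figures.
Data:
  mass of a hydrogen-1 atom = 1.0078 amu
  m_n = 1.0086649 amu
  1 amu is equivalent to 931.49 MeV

With 12 protons and 14 neutrons (A = 26):
Total constituent mass: 12 × 1.0078 + 14 × 1.0086649 = 26.2149086 amu
Mass defect Δm = 26.2149086 − 25.98259 = 0.2323186 amu
Binding energy = Δm·c² = 0.2323186 × 931.49 MeV/amu = 216.402 MeV

216.4 MeV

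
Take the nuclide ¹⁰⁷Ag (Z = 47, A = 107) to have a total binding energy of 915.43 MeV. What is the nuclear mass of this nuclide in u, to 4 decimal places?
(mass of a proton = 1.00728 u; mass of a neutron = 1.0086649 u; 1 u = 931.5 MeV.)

Mass defect = 915.43 MeV / (931.5 MeV/u) = 0.982748 u
Constituent mass = 47(1.00728) + 60(1.0086649) = 107.8620540 u
Nuclear mass = 107.8620540 − 0.982748 = 106.8793060 u ≈ 106.8793 u (to 4 decimal places)

106.8793 u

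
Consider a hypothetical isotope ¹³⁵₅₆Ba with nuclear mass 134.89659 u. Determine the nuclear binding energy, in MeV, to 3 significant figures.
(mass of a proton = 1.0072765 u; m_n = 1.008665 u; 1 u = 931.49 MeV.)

Total constituent mass: 56 × 1.0072765 + 79 × 1.008665 = 136.0920190 u
The mass defect is 136.0920190 − 134.89659 = 1.1954290 u.
E_B = 1.1954290 × 931.49 = 1113.53 MeV

1110 MeV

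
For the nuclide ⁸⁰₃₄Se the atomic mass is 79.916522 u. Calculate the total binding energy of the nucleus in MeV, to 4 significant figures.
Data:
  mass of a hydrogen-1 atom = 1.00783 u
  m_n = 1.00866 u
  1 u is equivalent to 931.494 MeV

The nucleus contains 34 protons and 80 − 34 = 46 neutrons.
Mass of separated nucleons = 34(1.00783) + 46(1.00866) = 34.26622 + 46.39836 = 80.66458 u
Δm = 80.66458 − 79.916522 = 0.748058 u
Converting to energy: 0.748058 u × 931.494 MeV/u = 696.812 MeV

696.8 MeV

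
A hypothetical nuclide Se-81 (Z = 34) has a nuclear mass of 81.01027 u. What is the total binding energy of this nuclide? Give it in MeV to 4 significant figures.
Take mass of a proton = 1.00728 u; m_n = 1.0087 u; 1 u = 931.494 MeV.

Σm = 34·m_p + 47·m_n = 34.24752 + 47.4089 = 81.65642 u
The mass defect is 81.65642 − 81.01027 = 0.64615 u.
E_B = 0.64615 × 931.494 = 601.885 MeV

601.9 MeV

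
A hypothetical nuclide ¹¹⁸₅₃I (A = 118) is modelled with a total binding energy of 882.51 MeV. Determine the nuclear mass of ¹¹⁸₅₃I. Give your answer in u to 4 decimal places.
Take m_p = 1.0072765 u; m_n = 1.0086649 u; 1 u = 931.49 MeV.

Mass defect = 882.51 MeV / (931.49 MeV/u) = 0.947418 u
Constituent mass = 53(1.0072765) + 65(1.0086649) = 118.9488730 u
Nuclear mass = 118.9488730 − 0.947418 = 118.0014550 u ≈ 118.0015 u (to 4 decimal places)

118.0015 u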